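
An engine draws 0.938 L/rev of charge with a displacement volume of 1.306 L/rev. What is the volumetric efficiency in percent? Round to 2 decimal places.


eta_v = (V_actual / V_disp) * 100
Ratio = 0.938 / 1.306 = 0.7182
eta_v = 0.7182 * 100 = 71.82%


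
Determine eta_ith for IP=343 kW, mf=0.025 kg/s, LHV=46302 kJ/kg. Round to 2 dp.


eta_ith = (IP / (mf * LHV)) * 100
Denominator = 0.025 * 46302 = 1157.5500 kW
eta_ith = (343 / 1157.5500) * 100 = 29.63%


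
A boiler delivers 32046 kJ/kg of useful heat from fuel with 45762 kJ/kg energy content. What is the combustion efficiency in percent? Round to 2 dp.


Efficiency = (Q_useful / Q_fuel) * 100
Efficiency = (32046 / 45762) * 100
Efficiency = 0.7003 * 100 = 70.03%


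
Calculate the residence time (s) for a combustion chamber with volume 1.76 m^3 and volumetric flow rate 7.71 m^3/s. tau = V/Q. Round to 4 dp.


tau = V / Q_flow
tau = 1.76 / 7.71 = 0.2283 s


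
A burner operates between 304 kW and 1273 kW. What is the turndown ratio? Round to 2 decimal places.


TDR = Q_max / Q_min
TDR = 1273 / 304 = 4.19


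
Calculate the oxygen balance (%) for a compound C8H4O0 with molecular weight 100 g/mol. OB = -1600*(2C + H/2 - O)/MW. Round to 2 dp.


OB = -1600 * (2C + H/2 - O) / MW
Inner = 2*8 + 4/2 - 0 = 18.00
OB = -1600 * 18.00 / 100 = -288.00%


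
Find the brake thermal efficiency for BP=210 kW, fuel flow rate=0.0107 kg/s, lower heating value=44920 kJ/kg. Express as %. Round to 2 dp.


eta_BTE = (BP / (mf * LHV)) * 100
Denominator = 0.0107 * 44920 = 480.6440 kW
eta_BTE = (210 / 480.6440) * 100 = 43.69%


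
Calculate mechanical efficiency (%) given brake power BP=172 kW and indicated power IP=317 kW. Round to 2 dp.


eta_mech = (BP / IP) * 100
Ratio = 172 / 317 = 0.5426
eta_mech = 0.5426 * 100 = 54.26%


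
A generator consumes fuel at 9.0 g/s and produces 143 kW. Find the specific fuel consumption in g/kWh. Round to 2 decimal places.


SFC = (mf / BP) * 3600
Rate = 9.0 / 143 = 0.062937 g/(s*kW)
SFC = 0.062937 * 3600 = 226.57 g/kWh


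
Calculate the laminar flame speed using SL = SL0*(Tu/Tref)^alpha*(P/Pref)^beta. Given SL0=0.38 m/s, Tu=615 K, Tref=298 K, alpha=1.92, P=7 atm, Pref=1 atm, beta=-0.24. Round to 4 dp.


SL = SL0 * (Tu/Tref)^alpha * (P/Pref)^beta
T ratio = 615/298 = 2.06375839
(T ratio)^alpha = 2.06375839^1.92 = 4.019250
(P/Pref)^beta = 7^(-0.24) = 0.626869
SL = 0.38 * 4.019250 * 0.626869 = 0.9574 m/s


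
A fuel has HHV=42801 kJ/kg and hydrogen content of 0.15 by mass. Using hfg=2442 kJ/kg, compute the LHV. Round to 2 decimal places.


LHV = HHV - hfg * 9 * H
Water correction = 2442 * 9 * 0.15 = 3296.700 kJ/kg
LHV = 42801 - 3296.700 = 39504.30 kJ/kg


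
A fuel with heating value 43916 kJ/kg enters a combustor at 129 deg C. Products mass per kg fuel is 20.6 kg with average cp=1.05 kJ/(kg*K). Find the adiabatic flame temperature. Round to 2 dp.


T_ad = T_in + Hc / (m_p * cp)
Denominator = 20.6 * 1.05 = 21.6300
Temperature rise = 43916 / 21.6300 = 2030.33 K
T_ad = 129 + 2030.33 = 2159.33 deg C


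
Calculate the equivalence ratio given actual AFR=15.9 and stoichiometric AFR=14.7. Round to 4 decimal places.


phi = AFR_stoich / AFR_actual
phi = 14.7 / 15.9 = 0.9245


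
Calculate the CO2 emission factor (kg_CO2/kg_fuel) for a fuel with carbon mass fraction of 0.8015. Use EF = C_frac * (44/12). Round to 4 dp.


EF = C_frac * (M_CO2 / M_C)
EF = 0.8015 * (44/12)
EF = 0.8015 * 3.666667 = 2.9388 kg_CO2/kg_fuel


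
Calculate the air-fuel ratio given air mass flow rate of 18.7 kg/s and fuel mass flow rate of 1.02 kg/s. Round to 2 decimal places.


AFR = m_air / m_fuel
AFR = 18.7 / 1.02 = 18.33


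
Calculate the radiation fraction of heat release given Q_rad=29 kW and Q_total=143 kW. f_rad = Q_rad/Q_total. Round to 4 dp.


f_rad = Q_rad / Q_total
f_rad = 29 / 143 = 0.2028


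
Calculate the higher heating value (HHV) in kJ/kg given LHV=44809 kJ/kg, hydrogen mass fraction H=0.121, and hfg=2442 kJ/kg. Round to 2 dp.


HHV = LHV + hfg * 9 * H
Water addition = 2442 * 9 * 0.121 = 2659.338 kJ/kg
HHV = 44809 + 2659.338 = 47468.34 kJ/kg


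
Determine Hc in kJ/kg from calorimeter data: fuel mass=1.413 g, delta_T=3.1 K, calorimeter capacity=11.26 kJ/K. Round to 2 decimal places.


Hc = C_cal * delta_T / m_fuel
Q_released = 11.26 * 3.1 = 34.9060 kJ
m_fuel = 1.413 g = 1.413/1000 kg = 0.001413 kg
Hc = 34.9060 / 0.001413 = 24703.47 kJ/kg


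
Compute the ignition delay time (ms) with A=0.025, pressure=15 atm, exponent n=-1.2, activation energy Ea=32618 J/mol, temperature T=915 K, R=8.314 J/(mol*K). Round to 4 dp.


tau = A * P^n * exp(Ea/(R*T))
P^n = 15^(-1.2) = 0.03878738
Ea/(R*T) = 32618/(8.314*915) = 4.287718
exp(Ea/(R*T)) = 72.800149
tau = 0.025 * 0.03878738 * 72.800149 = 0.0706 ms


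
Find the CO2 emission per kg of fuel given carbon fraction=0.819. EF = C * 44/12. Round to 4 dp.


EF = C_frac * (M_CO2 / M_C)
EF = 0.819 * (44/12)
EF = 0.819 * 3.666667 = 3.0030 kg_CO2/kg_fuel


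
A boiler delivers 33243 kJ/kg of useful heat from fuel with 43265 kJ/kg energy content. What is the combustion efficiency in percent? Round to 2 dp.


Efficiency = (Q_useful / Q_fuel) * 100
Efficiency = (33243 / 43265) * 100
Efficiency = 0.7684 * 100 = 76.84%


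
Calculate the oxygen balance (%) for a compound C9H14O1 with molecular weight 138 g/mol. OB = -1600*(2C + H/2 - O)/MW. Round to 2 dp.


OB = -1600 * (2C + H/2 - O) / MW
Inner = 2*9 + 14/2 - 1 = 24.00
OB = -1600 * 24.00 / 138 = -278.26%


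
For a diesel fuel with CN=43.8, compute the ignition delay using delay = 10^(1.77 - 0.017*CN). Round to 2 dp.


delay = 10^(1.77 - 0.017*CN)
Exponent = 1.77 - 0.017*43.8 = 1.0254
delay = 10^1.0254 = 10.60 ms


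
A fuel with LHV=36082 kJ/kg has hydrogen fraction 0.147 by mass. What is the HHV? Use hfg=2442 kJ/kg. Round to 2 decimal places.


HHV = LHV + hfg * 9 * H
Water addition = 2442 * 9 * 0.147 = 3230.766 kJ/kg
HHV = 36082 + 3230.766 = 39312.77 kJ/kg


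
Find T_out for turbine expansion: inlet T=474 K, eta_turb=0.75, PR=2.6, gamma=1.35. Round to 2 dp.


T_out = T_in * (1 - eta * (1 - PR^(-(gamma-1)/gamma)))
Exponent = -(1.35-1)/1.35 = -0.25925926
PR^exp = 2.6^(-0.25925926) = 0.78057442
Factor = 1 - 0.75*(1 - 0.78057442) = 0.83543082
T_out = 474 * 0.83543082 = 395.99 K


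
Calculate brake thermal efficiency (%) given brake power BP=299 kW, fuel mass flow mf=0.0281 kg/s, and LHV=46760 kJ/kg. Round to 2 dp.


eta_BTE = (BP / (mf * LHV)) * 100
Denominator = 0.0281 * 46760 = 1313.9560 kW
eta_BTE = (299 / 1313.9560) * 100 = 22.76%


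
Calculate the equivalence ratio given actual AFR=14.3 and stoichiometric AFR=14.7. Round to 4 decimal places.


phi = AFR_stoich / AFR_actual
phi = 14.7 / 14.3 = 1.0280


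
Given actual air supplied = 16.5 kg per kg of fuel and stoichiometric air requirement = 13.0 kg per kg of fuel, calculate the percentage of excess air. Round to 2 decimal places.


Excess air = actual - stoichiometric = 16.5 - 13.0 = 3.50 kg/kg fuel
Excess air % = (excess / stoich) * 100 = (3.50 / 13.0) * 100 = 26.92%


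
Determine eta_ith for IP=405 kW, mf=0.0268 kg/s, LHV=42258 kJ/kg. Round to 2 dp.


eta_ith = (IP / (mf * LHV)) * 100
Denominator = 0.0268 * 42258 = 1132.5144 kW
eta_ith = (405 / 1132.5144) * 100 = 35.76%


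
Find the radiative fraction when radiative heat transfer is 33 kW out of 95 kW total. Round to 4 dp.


f_rad = Q_rad / Q_total
f_rad = 33 / 95 = 0.3474


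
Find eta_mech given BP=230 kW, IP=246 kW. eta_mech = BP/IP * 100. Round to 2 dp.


eta_mech = (BP / IP) * 100
Ratio = 230 / 246 = 0.9350
eta_mech = 0.9350 * 100 = 93.50%


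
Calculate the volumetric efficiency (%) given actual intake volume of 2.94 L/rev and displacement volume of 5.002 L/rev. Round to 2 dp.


eta_v = (V_actual / V_disp) * 100
Ratio = 2.94 / 5.002 = 0.5878
eta_v = 0.5878 * 100 = 58.78%


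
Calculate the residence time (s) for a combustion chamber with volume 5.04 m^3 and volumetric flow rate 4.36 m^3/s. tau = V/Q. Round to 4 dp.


tau = V / Q_flow
tau = 5.04 / 4.36 = 1.1560 s


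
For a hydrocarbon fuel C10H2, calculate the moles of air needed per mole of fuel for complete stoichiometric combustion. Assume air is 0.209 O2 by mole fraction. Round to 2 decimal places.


Balanced combustion: C10H2 + 10.5 O2 -> 10 CO2 + 1 H2O
O2 needed = C + H/4 = 10 + 2/4 = 10.50 moles
Air moles = O2 / 0.209 = 10.50 / 0.209 = 50.24 moles air


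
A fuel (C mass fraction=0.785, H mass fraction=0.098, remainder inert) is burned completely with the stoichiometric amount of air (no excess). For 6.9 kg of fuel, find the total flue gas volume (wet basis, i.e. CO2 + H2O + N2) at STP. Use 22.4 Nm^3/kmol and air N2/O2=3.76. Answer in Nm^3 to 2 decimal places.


Per kg fuel: CO2 = (C/12 kmol)*22.4 = (0.785/12)*22.4 = 1.46533 Nm^3
Per kg fuel: H2O = (H/2 kmol)*22.4 = (0.098/2)*22.4 = 1.09760 Nm^3
O2 needed per kg fuel = C/12 + H/4 = 0.785/12 + 0.098/4 = 0.08991667 kmol
Per kg fuel: N2 = O2*3.76*22.4 = 0.08991667*3.76*22.4 = 7.57314 Nm^3
Total per kg = 1.46533 + 1.09760 + 7.57314 = 10.13607 Nm^3
Total = 10.13607 * 6.9 = 69.94 Nm^3


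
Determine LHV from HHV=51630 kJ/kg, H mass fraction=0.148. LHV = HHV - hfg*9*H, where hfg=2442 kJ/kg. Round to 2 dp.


LHV = HHV - hfg * 9 * H
Water correction = 2442 * 9 * 0.148 = 3252.744 kJ/kg
LHV = 51630 - 3252.744 = 48377.26 kJ/kg


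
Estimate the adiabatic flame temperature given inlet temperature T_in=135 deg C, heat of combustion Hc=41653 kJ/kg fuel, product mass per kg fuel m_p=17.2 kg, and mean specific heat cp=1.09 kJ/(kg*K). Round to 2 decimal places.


T_ad = T_in + Hc / (m_p * cp)
Denominator = 17.2 * 1.09 = 18.7480
Temperature rise = 41653 / 18.7480 = 2221.73 K
T_ad = 135 + 2221.73 = 2356.73 deg C


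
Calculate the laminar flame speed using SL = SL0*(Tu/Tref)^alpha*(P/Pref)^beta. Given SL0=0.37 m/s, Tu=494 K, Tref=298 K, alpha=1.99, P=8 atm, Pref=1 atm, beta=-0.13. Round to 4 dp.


SL = SL0 * (Tu/Tref)^alpha * (P/Pref)^beta
T ratio = 494/298 = 1.65771812
(T ratio)^alpha = 1.65771812^1.99 = 2.734175
(P/Pref)^beta = 8^(-0.13) = 0.763130
SL = 0.37 * 2.734175 * 0.763130 = 0.7720 m/s


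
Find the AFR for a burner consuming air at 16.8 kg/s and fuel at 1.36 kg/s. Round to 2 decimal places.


AFR = m_air / m_fuel
AFR = 16.8 / 1.36 = 12.35


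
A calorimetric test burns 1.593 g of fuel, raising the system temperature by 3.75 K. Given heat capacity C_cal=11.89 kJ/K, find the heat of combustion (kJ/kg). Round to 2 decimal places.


Hc = C_cal * delta_T / m_fuel
Q_released = 11.89 * 3.75 = 44.5875 kJ
m_fuel = 1.593 g = 1.593/1000 kg = 0.001593 kg
Hc = 44.5875 / 0.001593 = 27989.64 kJ/kg


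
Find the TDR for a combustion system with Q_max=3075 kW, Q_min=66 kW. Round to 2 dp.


TDR = Q_max / Q_min
TDR = 3075 / 66 = 46.59


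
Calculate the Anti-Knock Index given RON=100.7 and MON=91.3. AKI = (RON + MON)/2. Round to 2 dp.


AKI = (RON + MON) / 2
AKI = (100.7 + 91.3) / 2
AKI = 192.0 / 2 = 96.00


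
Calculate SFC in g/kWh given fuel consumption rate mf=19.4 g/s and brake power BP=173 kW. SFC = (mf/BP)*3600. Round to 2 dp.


SFC = (mf / BP) * 3600
Rate = 19.4 / 173 = 0.112139 g/(s*kW)
SFC = 0.112139 * 3600 = 403.70 g/kWh


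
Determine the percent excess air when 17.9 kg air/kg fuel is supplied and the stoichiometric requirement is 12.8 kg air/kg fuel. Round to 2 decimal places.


Excess air = actual - stoichiometric = 17.9 - 12.8 = 5.10 kg/kg fuel
Excess air % = (excess / stoich) * 100 = (5.10 / 12.8) * 100 = 39.84%


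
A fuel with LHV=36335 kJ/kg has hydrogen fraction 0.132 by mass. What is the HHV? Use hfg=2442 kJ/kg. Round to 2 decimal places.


HHV = LHV + hfg * 9 * H
Water addition = 2442 * 9 * 0.132 = 2901.096 kJ/kg
HHV = 36335 + 2901.096 = 39236.10 kJ/kg


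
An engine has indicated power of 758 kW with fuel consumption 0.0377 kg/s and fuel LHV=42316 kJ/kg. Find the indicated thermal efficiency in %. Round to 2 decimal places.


eta_ith = (IP / (mf * LHV)) * 100
Denominator = 0.0377 * 42316 = 1595.3132 kW
eta_ith = (758 / 1595.3132) * 100 = 47.51%


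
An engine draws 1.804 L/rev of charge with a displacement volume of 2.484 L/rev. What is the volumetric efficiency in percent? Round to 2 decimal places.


eta_v = (V_actual / V_disp) * 100
Ratio = 1.804 / 2.484 = 0.7262
eta_v = 0.7262 * 100 = 72.62%


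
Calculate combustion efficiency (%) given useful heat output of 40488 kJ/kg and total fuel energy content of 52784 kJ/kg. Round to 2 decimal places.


Efficiency = (Q_useful / Q_fuel) * 100
Efficiency = (40488 / 52784) * 100
Efficiency = 0.7671 * 100 = 76.71%


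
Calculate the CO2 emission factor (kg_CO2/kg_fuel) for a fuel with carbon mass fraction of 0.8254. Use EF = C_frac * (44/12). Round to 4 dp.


EF = C_frac * (M_CO2 / M_C)
EF = 0.8254 * (44/12)
EF = 0.8254 * 3.666667 = 3.0265 kg_CO2/kg_fuel


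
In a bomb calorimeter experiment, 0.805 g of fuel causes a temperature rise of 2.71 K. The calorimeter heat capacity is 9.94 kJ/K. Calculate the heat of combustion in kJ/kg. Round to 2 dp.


Hc = C_cal * delta_T / m_fuel
Q_released = 9.94 * 2.71 = 26.9374 kJ
m_fuel = 0.805 g = 0.805/1000 kg = 0.000805 kg
Hc = 26.9374 / 0.000805 = 33462.61 kJ/kg


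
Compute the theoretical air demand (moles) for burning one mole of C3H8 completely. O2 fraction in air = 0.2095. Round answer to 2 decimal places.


Balanced combustion: C3H8 + 5 O2 -> 3 CO2 + 4 H2O
O2 needed = C + H/4 = 3 + 8/4 = 5.00 moles
Air moles = O2 / 0.2095 = 5.00 / 0.2095 = 23.87 moles air


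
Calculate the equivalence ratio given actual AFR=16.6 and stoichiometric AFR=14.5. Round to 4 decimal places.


phi = AFR_stoich / AFR_actual
phi = 14.5 / 16.6 = 0.8735


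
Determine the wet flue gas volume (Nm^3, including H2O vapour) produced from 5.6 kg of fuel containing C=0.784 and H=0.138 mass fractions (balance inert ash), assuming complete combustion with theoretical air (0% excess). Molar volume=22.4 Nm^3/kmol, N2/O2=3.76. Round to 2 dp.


Per kg fuel: CO2 = (C/12 kmol)*22.4 = (0.784/12)*22.4 = 1.46347 Nm^3
Per kg fuel: H2O = (H/2 kmol)*22.4 = (0.138/2)*22.4 = 1.54560 Nm^3
O2 needed per kg fuel = C/12 + H/4 = 0.784/12 + 0.138/4 = 0.09983333 kmol
Per kg fuel: N2 = O2*3.76*22.4 = 0.09983333*3.76*22.4 = 8.40836 Nm^3
Total per kg = 1.46347 + 1.54560 + 8.40836 = 11.41743 Nm^3
Total = 11.41743 * 5.6 = 63.94 Nm^3


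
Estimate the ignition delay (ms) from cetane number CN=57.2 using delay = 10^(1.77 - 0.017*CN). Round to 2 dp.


delay = 10^(1.77 - 0.017*CN)
Exponent = 1.77 - 0.017*57.2 = 0.7976
delay = 10^0.7976 = 6.27 ms


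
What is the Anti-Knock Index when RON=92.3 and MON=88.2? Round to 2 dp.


AKI = (RON + MON) / 2
AKI = (92.3 + 88.2) / 2
AKI = 180.5 / 2 = 90.25


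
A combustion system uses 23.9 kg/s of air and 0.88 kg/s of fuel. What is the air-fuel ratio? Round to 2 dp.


AFR = m_air / m_fuel
AFR = 23.9 / 0.88 = 27.16


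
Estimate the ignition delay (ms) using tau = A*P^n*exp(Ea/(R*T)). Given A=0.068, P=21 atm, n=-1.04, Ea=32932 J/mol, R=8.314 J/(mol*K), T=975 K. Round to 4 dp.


tau = A * P^n * exp(Ea/(R*T))
P^n = 21^(-1.04) = 0.04215916
Ea/(R*T) = 32932/(8.314*975) = 4.062594
exp(Ea/(R*T)) = 58.124918
tau = 0.068 * 0.04215916 * 58.124918 = 0.1666 ms


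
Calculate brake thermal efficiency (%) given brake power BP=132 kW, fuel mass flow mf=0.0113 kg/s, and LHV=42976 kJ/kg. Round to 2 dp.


eta_BTE = (BP / (mf * LHV)) * 100
Denominator = 0.0113 * 42976 = 485.6288 kW
eta_BTE = (132 / 485.6288) * 100 = 27.18%


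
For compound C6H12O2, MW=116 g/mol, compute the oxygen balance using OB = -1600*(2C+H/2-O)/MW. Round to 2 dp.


OB = -1600 * (2C + H/2 - O) / MW
Inner = 2*6 + 12/2 - 2 = 16.00
OB = -1600 * 16.00 / 116 = -220.69%


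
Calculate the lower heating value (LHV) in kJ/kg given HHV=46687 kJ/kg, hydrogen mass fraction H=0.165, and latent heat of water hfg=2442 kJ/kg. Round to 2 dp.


LHV = HHV - hfg * 9 * H
Water correction = 2442 * 9 * 0.165 = 3626.370 kJ/kg
LHV = 46687 - 3626.370 = 43060.63 kJ/kg


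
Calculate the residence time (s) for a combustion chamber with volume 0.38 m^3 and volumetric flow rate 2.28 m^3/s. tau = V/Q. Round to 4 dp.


tau = V / Q_flow
tau = 0.38 / 2.28 = 0.1667 s


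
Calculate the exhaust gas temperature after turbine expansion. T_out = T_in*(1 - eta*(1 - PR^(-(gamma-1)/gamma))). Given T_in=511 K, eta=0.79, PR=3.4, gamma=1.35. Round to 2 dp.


T_out = T_in * (1 - eta * (1 - PR^(-(gamma-1)/gamma)))
Exponent = -(1.35-1)/1.35 = -0.25925926
PR^exp = 3.4^(-0.25925926) = 0.72813041
Factor = 1 - 0.79*(1 - 0.72813041) = 0.78522302
T_out = 511 * 0.78522302 = 401.25 K


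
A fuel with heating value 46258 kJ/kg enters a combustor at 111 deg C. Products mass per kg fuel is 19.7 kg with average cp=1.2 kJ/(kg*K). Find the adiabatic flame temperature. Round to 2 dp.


T_ad = T_in + Hc / (m_p * cp)
Denominator = 19.7 * 1.2 = 23.6400
Temperature rise = 46258 / 23.6400 = 1956.77 K
T_ad = 111 + 1956.77 = 2067.77 deg C


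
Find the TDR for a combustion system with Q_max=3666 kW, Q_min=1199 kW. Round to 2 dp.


TDR = Q_max / Q_min
TDR = 3666 / 1199 = 3.06


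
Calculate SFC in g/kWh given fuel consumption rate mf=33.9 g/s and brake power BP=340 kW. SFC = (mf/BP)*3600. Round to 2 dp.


SFC = (mf / BP) * 3600
Rate = 33.9 / 340 = 0.099706 g/(s*kW)
SFC = 0.099706 * 3600 = 358.94 g/kWh


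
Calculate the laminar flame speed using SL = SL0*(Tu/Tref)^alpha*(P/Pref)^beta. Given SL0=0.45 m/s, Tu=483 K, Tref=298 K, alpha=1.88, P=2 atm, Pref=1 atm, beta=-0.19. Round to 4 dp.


SL = SL0 * (Tu/Tref)^alpha * (P/Pref)^beta
T ratio = 483/298 = 1.62080537
(T ratio)^alpha = 1.62080537^1.88 = 2.479100
(P/Pref)^beta = 2^(-0.19) = 0.876606
SL = 0.45 * 2.479100 * 0.876606 = 0.9779 m/s


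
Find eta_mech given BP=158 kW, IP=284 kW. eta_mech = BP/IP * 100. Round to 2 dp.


eta_mech = (BP / IP) * 100
Ratio = 158 / 284 = 0.5563
eta_mech = 0.5563 * 100 = 55.63%


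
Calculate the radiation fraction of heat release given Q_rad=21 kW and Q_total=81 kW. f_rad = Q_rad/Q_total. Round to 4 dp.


f_rad = Q_rad / Q_total
f_rad = 21 / 81 = 0.2593


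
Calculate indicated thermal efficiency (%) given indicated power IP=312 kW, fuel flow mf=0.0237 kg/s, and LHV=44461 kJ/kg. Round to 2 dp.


eta_ith = (IP / (mf * LHV)) * 100
Denominator = 0.0237 * 44461 = 1053.7257 kW
eta_ith = (312 / 1053.7257) * 100 = 29.61%


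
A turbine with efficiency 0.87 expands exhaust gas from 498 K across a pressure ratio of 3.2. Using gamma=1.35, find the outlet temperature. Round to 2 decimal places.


T_out = T_in * (1 - eta * (1 - PR^(-(gamma-1)/gamma)))
Exponent = -(1.35-1)/1.35 = -0.25925926
PR^exp = 3.2^(-0.25925926) = 0.73966521
Factor = 1 - 0.87*(1 - 0.73966521) = 0.77350873
T_out = 498 * 0.77350873 = 385.21 K


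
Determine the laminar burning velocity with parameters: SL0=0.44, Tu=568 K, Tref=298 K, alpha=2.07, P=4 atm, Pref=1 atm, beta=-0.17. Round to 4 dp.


SL = SL0 * (Tu/Tref)^alpha * (P/Pref)^beta
T ratio = 568/298 = 1.90604027
(T ratio)^alpha = 1.90604027^2.07 = 3.800786
(P/Pref)^beta = 4^(-0.17) = 0.790041
SL = 0.44 * 3.800786 * 0.790041 = 1.3212 m/s


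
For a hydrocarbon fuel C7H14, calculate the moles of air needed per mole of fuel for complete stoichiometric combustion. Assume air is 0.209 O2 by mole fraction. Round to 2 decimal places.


Balanced combustion: C7H14 + 10.5 O2 -> 7 CO2 + 7 H2O
O2 needed = C + H/4 = 7 + 14/4 = 10.50 moles
Air moles = O2 / 0.209 = 10.50 / 0.209 = 50.24 moles air


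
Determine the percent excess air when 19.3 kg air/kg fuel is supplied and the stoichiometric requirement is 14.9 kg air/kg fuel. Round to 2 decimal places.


Excess air = actual - stoichiometric = 19.3 - 14.9 = 4.40 kg/kg fuel
Excess air % = (excess / stoich) * 100 = (4.40 / 14.9) * 100 = 29.53%


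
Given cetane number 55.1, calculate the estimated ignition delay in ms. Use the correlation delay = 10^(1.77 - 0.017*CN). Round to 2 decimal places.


delay = 10^(1.77 - 0.017*CN)
Exponent = 1.77 - 0.017*55.1 = 0.8333
delay = 10^0.8333 = 6.81 ms


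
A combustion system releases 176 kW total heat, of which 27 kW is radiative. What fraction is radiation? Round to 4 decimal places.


f_rad = Q_rad / Q_total
f_rad = 27 / 176 = 0.1534


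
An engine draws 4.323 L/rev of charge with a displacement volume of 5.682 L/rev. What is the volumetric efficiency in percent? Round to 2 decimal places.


eta_v = (V_actual / V_disp) * 100
Ratio = 4.323 / 5.682 = 0.7608
eta_v = 0.7608 * 100 = 76.08%


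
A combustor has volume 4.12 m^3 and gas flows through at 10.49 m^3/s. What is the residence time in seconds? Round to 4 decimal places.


tau = V / Q_flow
tau = 4.12 / 10.49 = 0.3928 s


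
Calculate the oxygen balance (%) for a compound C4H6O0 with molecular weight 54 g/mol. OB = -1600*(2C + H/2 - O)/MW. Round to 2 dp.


OB = -1600 * (2C + H/2 - O) / MW
Inner = 2*4 + 6/2 - 0 = 11.00
OB = -1600 * 11.00 / 54 = -325.93%


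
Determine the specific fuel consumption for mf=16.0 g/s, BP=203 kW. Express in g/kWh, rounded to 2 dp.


SFC = (mf / BP) * 3600
Rate = 16.0 / 203 = 0.078818 g/(s*kW)
SFC = 0.078818 * 3600 = 283.74 g/kWh


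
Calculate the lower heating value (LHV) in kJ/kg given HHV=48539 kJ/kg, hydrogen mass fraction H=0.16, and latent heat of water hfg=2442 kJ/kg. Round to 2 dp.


LHV = HHV - hfg * 9 * H
Water correction = 2442 * 9 * 0.16 = 3516.480 kJ/kg
LHV = 48539 - 3516.480 = 45022.52 kJ/kg


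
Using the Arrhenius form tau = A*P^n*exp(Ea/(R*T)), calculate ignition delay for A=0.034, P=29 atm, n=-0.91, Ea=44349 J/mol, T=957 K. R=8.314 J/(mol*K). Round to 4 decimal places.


tau = A * P^n * exp(Ea/(R*T))
P^n = 29^(-0.91) = 0.04668935
Ea/(R*T) = 44349/(8.314*957) = 5.573935
exp(Ea/(R*T)) = 263.468723
tau = 0.034 * 0.04668935 * 263.468723 = 0.4182 ms


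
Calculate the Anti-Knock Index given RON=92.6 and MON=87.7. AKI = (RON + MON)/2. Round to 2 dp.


AKI = (RON + MON) / 2
AKI = (92.6 + 87.7) / 2
AKI = 180.3 / 2 = 90.15


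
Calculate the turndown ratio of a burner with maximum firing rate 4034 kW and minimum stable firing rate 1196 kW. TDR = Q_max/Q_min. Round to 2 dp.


TDR = Q_max / Q_min
TDR = 4034 / 1196 = 3.37


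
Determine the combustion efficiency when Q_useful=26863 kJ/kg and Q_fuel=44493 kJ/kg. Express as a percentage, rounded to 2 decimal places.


Efficiency = (Q_useful / Q_fuel) * 100
Efficiency = (26863 / 44493) * 100
Efficiency = 0.6038 * 100 = 60.38%


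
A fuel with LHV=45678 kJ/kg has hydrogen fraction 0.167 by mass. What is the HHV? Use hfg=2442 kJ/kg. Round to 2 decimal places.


HHV = LHV + hfg * 9 * H
Water addition = 2442 * 9 * 0.167 = 3670.326 kJ/kg
HHV = 45678 + 3670.326 = 49348.33 kJ/kg


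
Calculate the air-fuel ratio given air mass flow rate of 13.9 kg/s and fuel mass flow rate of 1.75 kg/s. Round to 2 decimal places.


AFR = m_air / m_fuel
AFR = 13.9 / 1.75 = 7.94


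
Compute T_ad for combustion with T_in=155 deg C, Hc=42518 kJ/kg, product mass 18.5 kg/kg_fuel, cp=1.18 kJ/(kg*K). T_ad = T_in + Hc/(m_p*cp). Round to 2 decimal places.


T_ad = T_in + Hc / (m_p * cp)
Denominator = 18.5 * 1.18 = 21.8300
Temperature rise = 42518 / 21.8300 = 1947.69 K
T_ad = 155 + 1947.69 = 2102.69 deg C


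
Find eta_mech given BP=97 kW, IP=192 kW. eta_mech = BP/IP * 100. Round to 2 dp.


eta_mech = (BP / IP) * 100
Ratio = 97 / 192 = 0.5052
eta_mech = 0.5052 * 100 = 50.52%


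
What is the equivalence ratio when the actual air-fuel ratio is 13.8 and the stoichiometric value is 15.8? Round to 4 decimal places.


phi = AFR_stoich / AFR_actual
phi = 15.8 / 13.8 = 1.1449


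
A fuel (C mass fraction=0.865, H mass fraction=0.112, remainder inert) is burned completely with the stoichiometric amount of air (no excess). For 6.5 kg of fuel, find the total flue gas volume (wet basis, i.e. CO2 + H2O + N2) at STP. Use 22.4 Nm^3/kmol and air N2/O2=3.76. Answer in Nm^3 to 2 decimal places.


Per kg fuel: CO2 = (C/12 kmol)*22.4 = (0.865/12)*22.4 = 1.61467 Nm^3
Per kg fuel: H2O = (H/2 kmol)*22.4 = (0.112/2)*22.4 = 1.25440 Nm^3
O2 needed per kg fuel = C/12 + H/4 = 0.865/12 + 0.112/4 = 0.10008333 kmol
Per kg fuel: N2 = O2*3.76*22.4 = 0.10008333*3.76*22.4 = 8.42942 Nm^3
Total per kg = 1.61467 + 1.25440 + 8.42942 = 11.29849 Nm^3
Total = 11.29849 * 6.5 = 73.44 Nm^3


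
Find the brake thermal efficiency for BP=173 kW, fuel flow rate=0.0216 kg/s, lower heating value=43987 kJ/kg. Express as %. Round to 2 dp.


eta_BTE = (BP / (mf * LHV)) * 100
Denominator = 0.0216 * 43987 = 950.1192 kW
eta_BTE = (173 / 950.1192) * 100 = 18.21%


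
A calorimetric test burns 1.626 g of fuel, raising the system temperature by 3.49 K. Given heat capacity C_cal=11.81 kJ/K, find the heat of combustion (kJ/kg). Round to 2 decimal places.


Hc = C_cal * delta_T / m_fuel
Q_released = 11.81 * 3.49 = 41.2169 kJ
m_fuel = 1.626 g = 1.626/1000 kg = 0.001626 kg
Hc = 41.2169 / 0.001626 = 25348.65 kJ/kg


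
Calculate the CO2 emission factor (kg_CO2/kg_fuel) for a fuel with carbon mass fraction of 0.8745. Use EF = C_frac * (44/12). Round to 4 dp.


EF = C_frac * (M_CO2 / M_C)
EF = 0.8745 * (44/12)
EF = 0.8745 * 3.666667 = 3.2065 kg_CO2/kg_fuel


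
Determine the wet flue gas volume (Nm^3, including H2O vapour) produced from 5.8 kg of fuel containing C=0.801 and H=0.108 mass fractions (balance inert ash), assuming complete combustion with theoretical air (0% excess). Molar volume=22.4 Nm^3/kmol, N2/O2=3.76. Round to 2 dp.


Per kg fuel: CO2 = (C/12 kmol)*22.4 = (0.801/12)*22.4 = 1.49520 Nm^3
Per kg fuel: H2O = (H/2 kmol)*22.4 = (0.108/2)*22.4 = 1.20960 Nm^3
O2 needed per kg fuel = C/12 + H/4 = 0.801/12 + 0.108/4 = 0.09375000 kmol
Per kg fuel: N2 = O2*3.76*22.4 = 0.09375000*3.76*22.4 = 7.89600 Nm^3
Total per kg = 1.49520 + 1.20960 + 7.89600 = 10.60080 Nm^3
Total = 10.60080 * 5.8 = 61.48 Nm^3


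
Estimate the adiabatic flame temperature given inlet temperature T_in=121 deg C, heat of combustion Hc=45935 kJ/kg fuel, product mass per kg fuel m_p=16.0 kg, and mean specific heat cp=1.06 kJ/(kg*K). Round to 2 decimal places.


T_ad = T_in + Hc / (m_p * cp)
Denominator = 16.0 * 1.06 = 16.9600
Temperature rise = 45935 / 16.9600 = 2708.43 K
T_ad = 121 + 2708.43 = 2829.43 deg C


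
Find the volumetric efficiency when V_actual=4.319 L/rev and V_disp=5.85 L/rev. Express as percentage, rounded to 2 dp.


eta_v = (V_actual / V_disp) * 100
Ratio = 4.319 / 5.85 = 0.7383
eta_v = 0.7383 * 100 = 73.83%


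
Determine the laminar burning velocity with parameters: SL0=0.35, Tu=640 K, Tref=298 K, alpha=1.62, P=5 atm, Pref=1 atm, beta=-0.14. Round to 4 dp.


SL = SL0 * (Tu/Tref)^alpha * (P/Pref)^beta
T ratio = 640/298 = 2.14765101
(T ratio)^alpha = 2.14765101^1.62 = 3.449699
(P/Pref)^beta = 5^(-0.14) = 0.798260
SL = 0.35 * 3.449699 * 0.798260 = 0.9638 m/s


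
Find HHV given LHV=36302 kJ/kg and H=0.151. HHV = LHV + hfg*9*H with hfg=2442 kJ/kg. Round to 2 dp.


HHV = LHV + hfg * 9 * H
Water addition = 2442 * 9 * 0.151 = 3318.678 kJ/kg
HHV = 36302 + 3318.678 = 39620.68 kJ/kg


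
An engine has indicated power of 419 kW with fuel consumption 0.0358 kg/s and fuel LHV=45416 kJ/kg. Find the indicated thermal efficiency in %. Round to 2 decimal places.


eta_ith = (IP / (mf * LHV)) * 100
Denominator = 0.0358 * 45416 = 1625.8928 kW
eta_ith = (419 / 1625.8928) * 100 = 25.77%


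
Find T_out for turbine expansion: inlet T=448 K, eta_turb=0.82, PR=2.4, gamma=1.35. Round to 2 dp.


T_out = T_in * (1 - eta * (1 - PR^(-(gamma-1)/gamma)))
Exponent = -(1.35-1)/1.35 = -0.25925926
PR^exp = 2.4^(-0.25925926) = 0.79694200
Factor = 1 - 0.82*(1 - 0.79694200) = 0.83349244
T_out = 448 * 0.83349244 = 373.40 K


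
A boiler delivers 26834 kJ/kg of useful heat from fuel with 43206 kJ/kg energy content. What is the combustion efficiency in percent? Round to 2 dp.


Efficiency = (Q_useful / Q_fuel) * 100
Efficiency = (26834 / 43206) * 100
Efficiency = 0.6211 * 100 = 62.11%


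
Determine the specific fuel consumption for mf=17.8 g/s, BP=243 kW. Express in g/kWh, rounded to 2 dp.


SFC = (mf / BP) * 3600
Rate = 17.8 / 243 = 0.073251 g/(s*kW)
SFC = 0.073251 * 3600 = 263.70 g/kWh


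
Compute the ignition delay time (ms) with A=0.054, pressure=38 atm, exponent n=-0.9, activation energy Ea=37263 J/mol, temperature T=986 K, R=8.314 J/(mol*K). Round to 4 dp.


tau = A * P^n * exp(Ea/(R*T))
P^n = 38^(-0.9) = 0.03786123
Ea/(R*T) = 37263/(8.314*986) = 4.545596
exp(Ea/(R*T)) = 94.216610
tau = 0.054 * 0.03786123 * 94.216610 = 0.1926 ms


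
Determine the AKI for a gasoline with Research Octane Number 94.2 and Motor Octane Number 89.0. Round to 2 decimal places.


AKI = (RON + MON) / 2
AKI = (94.2 + 89.0) / 2
AKI = 183.2 / 2 = 91.60


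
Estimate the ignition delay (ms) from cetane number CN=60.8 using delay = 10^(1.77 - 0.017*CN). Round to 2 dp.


delay = 10^(1.77 - 0.017*CN)
Exponent = 1.77 - 0.017*60.8 = 0.7364
delay = 10^0.7364 = 5.45 ms


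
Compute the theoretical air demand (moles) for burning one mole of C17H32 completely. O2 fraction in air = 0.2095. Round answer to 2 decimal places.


Balanced combustion: C17H32 + 25 O2 -> 17 CO2 + 16 H2O
O2 needed = C + H/4 = 17 + 32/4 = 25.00 moles
Air moles = O2 / 0.2095 = 25.00 / 0.2095 = 119.33 moles air


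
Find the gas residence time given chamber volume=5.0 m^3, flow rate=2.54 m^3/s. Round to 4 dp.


tau = V / Q_flow
tau = 5.0 / 2.54 = 1.9685 s


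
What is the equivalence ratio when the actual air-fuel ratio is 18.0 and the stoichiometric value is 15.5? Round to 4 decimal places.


phi = AFR_stoich / AFR_actual
phi = 15.5 / 18.0 = 0.8611


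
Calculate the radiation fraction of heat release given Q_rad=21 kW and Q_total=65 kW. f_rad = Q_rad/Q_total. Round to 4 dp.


f_rad = Q_rad / Q_total
f_rad = 21 / 65 = 0.3231


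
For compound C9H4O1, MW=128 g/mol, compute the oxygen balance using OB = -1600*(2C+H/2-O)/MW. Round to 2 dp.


OB = -1600 * (2C + H/2 - O) / MW
Inner = 2*9 + 4/2 - 1 = 19.00
OB = -1600 * 19.00 / 128 = -237.50%


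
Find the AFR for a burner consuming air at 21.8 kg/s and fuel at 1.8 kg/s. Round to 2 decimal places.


AFR = m_air / m_fuel
AFR = 21.8 / 1.8 = 12.11


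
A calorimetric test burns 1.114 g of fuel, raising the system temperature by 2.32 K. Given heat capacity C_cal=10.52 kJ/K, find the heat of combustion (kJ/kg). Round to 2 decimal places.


Hc = C_cal * delta_T / m_fuel
Q_released = 10.52 * 2.32 = 24.4064 kJ
m_fuel = 1.114 g = 1.114/1000 kg = 0.001114 kg
Hc = 24.4064 / 0.001114 = 21908.80 kJ/kg


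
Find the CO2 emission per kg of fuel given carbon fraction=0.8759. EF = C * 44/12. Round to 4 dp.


EF = C_frac * (M_CO2 / M_C)
EF = 0.8759 * (44/12)
EF = 0.8759 * 3.666667 = 3.2116 kg_CO2/kg_fuel


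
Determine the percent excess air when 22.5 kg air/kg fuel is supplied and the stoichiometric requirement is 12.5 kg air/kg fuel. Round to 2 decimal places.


Excess air = actual - stoichiometric = 22.5 - 12.5 = 10.00 kg/kg fuel
Excess air % = (excess / stoich) * 100 = (10.00 / 12.5) * 100 = 80.00%


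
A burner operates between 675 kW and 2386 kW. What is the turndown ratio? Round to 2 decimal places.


TDR = Q_max / Q_min
TDR = 2386 / 675 = 3.53


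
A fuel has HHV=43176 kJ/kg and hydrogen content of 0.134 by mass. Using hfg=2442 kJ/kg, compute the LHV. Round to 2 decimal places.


LHV = HHV - hfg * 9 * H
Water correction = 2442 * 9 * 0.134 = 2945.052 kJ/kg
LHV = 43176 - 2945.052 = 40230.95 kJ/kg


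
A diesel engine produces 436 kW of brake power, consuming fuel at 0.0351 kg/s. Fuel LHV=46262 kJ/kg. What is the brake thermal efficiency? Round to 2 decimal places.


eta_BTE = (BP / (mf * LHV)) * 100
Denominator = 0.0351 * 46262 = 1623.7962 kW
eta_BTE = (436 / 1623.7962) * 100 = 26.85%


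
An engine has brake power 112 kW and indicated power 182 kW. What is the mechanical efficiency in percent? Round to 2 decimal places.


eta_mech = (BP / IP) * 100
Ratio = 112 / 182 = 0.6154
eta_mech = 0.6154 * 100 = 61.54%


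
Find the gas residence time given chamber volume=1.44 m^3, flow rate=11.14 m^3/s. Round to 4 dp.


tau = V / Q_flow
tau = 1.44 / 11.14 = 0.1293 s


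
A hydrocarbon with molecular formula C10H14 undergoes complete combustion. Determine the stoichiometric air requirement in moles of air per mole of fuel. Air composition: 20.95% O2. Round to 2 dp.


Balanced combustion: C10H14 + 13.5 O2 -> 10 CO2 + 7 H2O
O2 needed = C + H/4 = 10 + 14/4 = 13.50 moles
Air moles = O2 / 0.2095 = 13.50 / 0.2095 = 64.44 moles air


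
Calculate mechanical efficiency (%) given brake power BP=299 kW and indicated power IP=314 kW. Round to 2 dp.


eta_mech = (BP / IP) * 100
Ratio = 299 / 314 = 0.9522
eta_mech = 0.9522 * 100 = 95.22%


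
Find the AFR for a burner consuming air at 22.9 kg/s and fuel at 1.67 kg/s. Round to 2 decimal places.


AFR = m_air / m_fuel
AFR = 22.9 / 1.67 = 13.71


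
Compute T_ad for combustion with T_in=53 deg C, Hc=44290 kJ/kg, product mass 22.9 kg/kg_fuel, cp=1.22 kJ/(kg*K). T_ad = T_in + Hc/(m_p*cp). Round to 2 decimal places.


T_ad = T_in + Hc / (m_p * cp)
Denominator = 22.9 * 1.22 = 27.9380
Temperature rise = 44290 / 27.9380 = 1585.30 K
T_ad = 53 + 1585.30 = 1638.30 deg C


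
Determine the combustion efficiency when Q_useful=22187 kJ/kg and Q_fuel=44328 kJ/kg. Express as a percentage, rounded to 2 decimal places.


Efficiency = (Q_useful / Q_fuel) * 100
Efficiency = (22187 / 44328) * 100
Efficiency = 0.5005 * 100 = 50.05%


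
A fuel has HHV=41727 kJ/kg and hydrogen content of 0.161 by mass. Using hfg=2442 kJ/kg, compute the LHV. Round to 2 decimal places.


LHV = HHV - hfg * 9 * H
Water correction = 2442 * 9 * 0.161 = 3538.458 kJ/kg
LHV = 41727 - 3538.458 = 38188.54 kJ/kg


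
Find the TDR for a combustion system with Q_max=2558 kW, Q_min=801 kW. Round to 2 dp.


TDR = Q_max / Q_min
TDR = 2558 / 801 = 3.19


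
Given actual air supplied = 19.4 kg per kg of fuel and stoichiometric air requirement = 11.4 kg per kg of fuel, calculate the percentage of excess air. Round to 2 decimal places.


Excess air = actual - stoichiometric = 19.4 - 11.4 = 8.00 kg/kg fuel
Excess air % = (excess / stoich) * 100 = (8.00 / 11.4) * 100 = 70.18%


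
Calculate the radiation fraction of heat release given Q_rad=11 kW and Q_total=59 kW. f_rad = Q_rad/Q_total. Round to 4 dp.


f_rad = Q_rad / Q_total
f_rad = 11 / 59 = 0.1864


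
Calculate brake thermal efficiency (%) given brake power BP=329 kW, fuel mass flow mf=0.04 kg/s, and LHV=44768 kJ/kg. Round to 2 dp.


eta_BTE = (BP / (mf * LHV)) * 100
Denominator = 0.04 * 44768 = 1790.7200 kW
eta_BTE = (329 / 1790.7200) * 100 = 18.37%


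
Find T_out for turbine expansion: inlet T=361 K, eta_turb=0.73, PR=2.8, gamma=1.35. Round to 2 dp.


T_out = T_in * (1 - eta * (1 - PR^(-(gamma-1)/gamma)))
Exponent = -(1.35-1)/1.35 = -0.25925926
PR^exp = 2.8^(-0.25925926) = 0.76572026
Factor = 1 - 0.73*(1 - 0.76572026) = 0.82897579
T_out = 361 * 0.82897579 = 299.26 K


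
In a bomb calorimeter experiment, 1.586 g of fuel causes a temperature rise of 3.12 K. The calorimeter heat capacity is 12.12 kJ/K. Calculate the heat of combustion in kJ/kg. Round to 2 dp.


Hc = C_cal * delta_T / m_fuel
Q_released = 12.12 * 3.12 = 37.8144 kJ
m_fuel = 1.586 g = 1.586/1000 kg = 0.001586 kg
Hc = 37.8144 / 0.001586 = 23842.62 kJ/kg


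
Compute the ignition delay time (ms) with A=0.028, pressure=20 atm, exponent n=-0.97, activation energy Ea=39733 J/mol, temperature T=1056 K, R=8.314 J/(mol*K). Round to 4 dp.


tau = A * P^n * exp(Ea/(R*T))
P^n = 20^(-0.97) = 0.05470171
Ea/(R*T) = 39733/(8.314*1056) = 4.525613
exp(Ea/(R*T)) = 92.352526
tau = 0.028 * 0.05470171 * 92.352526 = 0.1415 ms


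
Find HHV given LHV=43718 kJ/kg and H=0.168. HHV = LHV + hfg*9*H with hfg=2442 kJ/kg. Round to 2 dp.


HHV = LHV + hfg * 9 * H
Water addition = 2442 * 9 * 0.168 = 3692.304 kJ/kg
HHV = 43718 + 3692.304 = 47410.30 kJ/kg


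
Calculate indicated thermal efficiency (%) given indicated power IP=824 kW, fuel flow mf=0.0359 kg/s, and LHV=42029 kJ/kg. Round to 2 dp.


eta_ith = (IP / (mf * LHV)) * 100
Denominator = 0.0359 * 42029 = 1508.8411 kW
eta_ith = (824 / 1508.8411) * 100 = 54.61%


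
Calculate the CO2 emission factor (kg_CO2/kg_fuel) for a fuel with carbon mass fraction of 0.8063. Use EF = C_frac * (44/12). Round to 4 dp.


EF = C_frac * (M_CO2 / M_C)
EF = 0.8063 * (44/12)
EF = 0.8063 * 3.666667 = 2.9564 kg_CO2/kg_fuel


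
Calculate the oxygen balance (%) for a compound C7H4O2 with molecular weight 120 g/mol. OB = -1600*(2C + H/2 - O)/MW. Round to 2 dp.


OB = -1600 * (2C + H/2 - O) / MW
Inner = 2*7 + 4/2 - 2 = 14.00
OB = -1600 * 14.00 / 120 = -186.67%


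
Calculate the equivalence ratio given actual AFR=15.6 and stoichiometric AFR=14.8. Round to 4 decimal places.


phi = AFR_stoich / AFR_actual
phi = 14.8 / 15.6 = 0.9487


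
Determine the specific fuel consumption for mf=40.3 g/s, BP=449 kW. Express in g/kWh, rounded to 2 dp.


SFC = (mf / BP) * 3600
Rate = 40.3 / 449 = 0.089755 g/(s*kW)
SFC = 0.089755 * 3600 = 323.12 g/kWh


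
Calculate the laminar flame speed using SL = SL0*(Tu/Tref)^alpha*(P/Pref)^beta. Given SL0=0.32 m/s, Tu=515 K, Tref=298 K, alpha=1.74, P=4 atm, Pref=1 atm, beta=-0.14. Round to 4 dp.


SL = SL0 * (Tu/Tref)^alpha * (P/Pref)^beta
T ratio = 515/298 = 1.72818792
(T ratio)^alpha = 1.72818792^1.74 = 2.590647
(P/Pref)^beta = 4^(-0.14) = 0.823591
SL = 0.32 * 2.590647 * 0.823591 = 0.6828 m/s


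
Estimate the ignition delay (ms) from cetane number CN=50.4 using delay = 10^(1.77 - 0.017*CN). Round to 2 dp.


delay = 10^(1.77 - 0.017*CN)
Exponent = 1.77 - 0.017*50.4 = 0.9132
delay = 10^0.9132 = 8.19 ms


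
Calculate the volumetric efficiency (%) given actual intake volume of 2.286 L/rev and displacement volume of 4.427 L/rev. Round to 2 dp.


eta_v = (V_actual / V_disp) * 100
Ratio = 2.286 / 4.427 = 0.5164
eta_v = 0.5164 * 100 = 51.64%


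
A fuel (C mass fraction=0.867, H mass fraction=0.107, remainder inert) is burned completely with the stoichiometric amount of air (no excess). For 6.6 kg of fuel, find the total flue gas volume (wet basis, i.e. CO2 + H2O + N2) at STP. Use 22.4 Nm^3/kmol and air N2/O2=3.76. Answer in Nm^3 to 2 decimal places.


Per kg fuel: CO2 = (C/12 kmol)*22.4 = (0.867/12)*22.4 = 1.61840 Nm^3
Per kg fuel: H2O = (H/2 kmol)*22.4 = (0.107/2)*22.4 = 1.19840 Nm^3
O2 needed per kg fuel = C/12 + H/4 = 0.867/12 + 0.107/4 = 0.09900000 kmol
Per kg fuel: N2 = O2*3.76*22.4 = 0.09900000*3.76*22.4 = 8.33818 Nm^3
Total per kg = 1.61840 + 1.19840 + 8.33818 = 11.15498 Nm^3
Total = 11.15498 * 6.6 = 73.62 Nm^3


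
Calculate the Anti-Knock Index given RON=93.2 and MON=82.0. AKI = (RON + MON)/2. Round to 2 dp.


AKI = (RON + MON) / 2
AKI = (93.2 + 82.0) / 2
AKI = 175.2 / 2 = 87.60


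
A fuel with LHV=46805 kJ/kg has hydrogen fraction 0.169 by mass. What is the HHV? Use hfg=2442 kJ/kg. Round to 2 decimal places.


HHV = LHV + hfg * 9 * H
Water addition = 2442 * 9 * 0.169 = 3714.282 kJ/kg
HHV = 46805 + 3714.282 = 50519.28 kJ/kg


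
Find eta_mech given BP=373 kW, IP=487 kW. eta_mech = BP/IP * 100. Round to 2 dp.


eta_mech = (BP / IP) * 100
Ratio = 373 / 487 = 0.7659
eta_mech = 0.7659 * 100 = 76.59%


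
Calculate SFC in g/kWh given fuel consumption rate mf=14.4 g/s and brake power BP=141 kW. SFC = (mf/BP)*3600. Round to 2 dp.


SFC = (mf / BP) * 3600
Rate = 14.4 / 141 = 0.102128 g/(s*kW)
SFC = 0.102128 * 3600 = 367.66 g/kWh


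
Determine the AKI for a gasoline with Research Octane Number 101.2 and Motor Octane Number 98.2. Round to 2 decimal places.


AKI = (RON + MON) / 2
AKI = (101.2 + 98.2) / 2
AKI = 199.4 / 2 = 99.70
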